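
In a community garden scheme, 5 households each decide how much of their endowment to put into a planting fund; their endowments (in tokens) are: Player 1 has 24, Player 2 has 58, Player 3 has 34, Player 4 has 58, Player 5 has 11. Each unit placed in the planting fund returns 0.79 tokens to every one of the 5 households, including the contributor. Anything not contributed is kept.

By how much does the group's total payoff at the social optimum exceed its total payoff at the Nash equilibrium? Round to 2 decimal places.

The private return per contributed unit is 0.79 < 1 for everyone, so the Nash equilibrium is zero contribution and the group total is Σ E_j = 24 + 58 + 34 + 58 + 11 = 185.
Each contributed unit returns 3.950 to the group, so the social optimum is full contribution by everyone: group total = 3.950 × 185 = 730.75.
Efficiency loss = (3.950 − 1) × 185 = 545.75.

545.75 tokens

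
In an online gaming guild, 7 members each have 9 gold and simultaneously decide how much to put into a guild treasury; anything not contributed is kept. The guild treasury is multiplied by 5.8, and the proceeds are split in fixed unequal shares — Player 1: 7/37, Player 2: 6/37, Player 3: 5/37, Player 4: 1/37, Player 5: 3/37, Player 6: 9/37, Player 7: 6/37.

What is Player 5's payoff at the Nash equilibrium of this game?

Player j's private return per contributed unit is 5.8 × (j's share). Contributing is weakly dominant for j when that share is at least 1/5.8 = 0.1724, and contributing 0 is dominant otherwise.
Player 1 and Player 6 clear that bar, contributing 9 each; the remaining 5 contribute 0. Total contributed: 18.
Player 5 keeps 9 and receives 5.8 × 18 × 3/37 = 8.46 from the guild treasury, for a payoff of 17.46.

17.46 gold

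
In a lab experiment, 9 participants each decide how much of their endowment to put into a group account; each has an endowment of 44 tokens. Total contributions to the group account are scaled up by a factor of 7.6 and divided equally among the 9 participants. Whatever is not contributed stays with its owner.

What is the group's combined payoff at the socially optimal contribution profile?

3009.60 tokens

Each contributed unit returns 7.600 to the group as a whole (0.8444 to each of 9 players), which exceeds 1, so the social optimum is full contribution: group total = 7.600 × 396 = 3009.60.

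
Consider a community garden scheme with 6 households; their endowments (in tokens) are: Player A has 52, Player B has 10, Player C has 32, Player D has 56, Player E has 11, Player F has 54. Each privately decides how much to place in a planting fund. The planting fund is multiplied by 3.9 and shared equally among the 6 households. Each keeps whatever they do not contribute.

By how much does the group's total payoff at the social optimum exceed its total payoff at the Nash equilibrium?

623.50 tokens

The private return per contributed unit is 3.9/6 = 0.6500 < 1 for every player regardless of endowment, so the Nash equilibrium is zero contribution and the group total is Σ E_j = 52 + 10 + 32 + 56 + 11 + 54 = 215.
Each contributed unit returns 3.900 to the group, so the social optimum is full contribution by everyone: group total = 3.900 × 215 = 838.50.
Efficiency loss = (3.900 − 1) × 215 = 623.50.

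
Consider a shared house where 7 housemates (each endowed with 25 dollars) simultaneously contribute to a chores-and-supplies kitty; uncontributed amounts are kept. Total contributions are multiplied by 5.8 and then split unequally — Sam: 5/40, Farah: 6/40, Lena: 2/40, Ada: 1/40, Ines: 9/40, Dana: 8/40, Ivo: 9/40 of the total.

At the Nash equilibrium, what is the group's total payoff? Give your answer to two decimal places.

Each unit j contributes comes back to j as 5.8 × (j's share), so j prefers to contribute only if that share exceeds 1/5.8 = 0.1724; otherwise keeping the unit dominates.
The shares above 0.1724 belong to Ines, Dana and Ivo, contributing 25 each; the remaining 4 contribute 0. Total contributed: 75.
The chores-and-supplies kitty pays out 5.8 × 75 = 435.00 in total (split across the unequal shares, but the aggregate is all that matters for the group sum).
The 4 free-riders keep 25 each, adding 100. Group total = 100 + 435.00 = 535.00.

535.00 dollars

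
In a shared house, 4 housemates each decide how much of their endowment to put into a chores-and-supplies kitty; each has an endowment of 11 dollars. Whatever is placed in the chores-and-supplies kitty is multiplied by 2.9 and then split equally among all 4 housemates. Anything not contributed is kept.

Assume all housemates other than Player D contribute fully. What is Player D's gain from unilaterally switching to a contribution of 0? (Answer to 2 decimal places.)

Switching from a contribution of 11 to 0 lets Player D keep an extra 11 dollars, but lowers the chores-and-supplies kitty by 11, which costs Player D their own share of that drop: 2.9/4 × 11 = 7.97.
Net gain = 11 − 7.97 = 3.03. The private return per contributed unit (0.7250) is below 1, so free-riding is indeed the best response regardless of what the others do.

3.03 dollars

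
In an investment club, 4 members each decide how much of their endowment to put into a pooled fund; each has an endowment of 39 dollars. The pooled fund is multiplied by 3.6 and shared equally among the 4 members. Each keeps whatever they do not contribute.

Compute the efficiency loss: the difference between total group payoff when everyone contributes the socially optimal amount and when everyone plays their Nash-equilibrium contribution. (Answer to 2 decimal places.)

Each contributed unit returns 3.6/4 = 0.9000 to its contributor — below 1 — so contributing 0 is dominant for every player. At the Nash equilibrium everyone keeps their 39, and the group total is 4 × 39 = 156.
Each contributed unit returns 3.600 to the group as a whole (0.9000 to each of 4 players), which exceeds 1, so the social optimum is full contribution: group total = 3.600 × 156 = 561.60.
Efficiency loss = 561.60 − 156 = 405.60.

405.60 dollars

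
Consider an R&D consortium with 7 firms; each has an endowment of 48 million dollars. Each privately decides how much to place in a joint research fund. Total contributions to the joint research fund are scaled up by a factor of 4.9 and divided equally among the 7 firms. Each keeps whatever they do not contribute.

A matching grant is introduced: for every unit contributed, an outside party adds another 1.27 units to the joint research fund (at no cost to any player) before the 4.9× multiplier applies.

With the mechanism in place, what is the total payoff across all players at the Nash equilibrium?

3737.33 million dollars

With the mechanism, a contributed unit returns 4.9 × 2.27 / 7 = 1.5890 per unit of net cost to the contributor — now above 1 — so contributing fully is weakly dominant for every player.
At the Nash equilibrium everyone contributes 48. Group total payoff = 4.9 × 2.27 × 336 = 3737.33.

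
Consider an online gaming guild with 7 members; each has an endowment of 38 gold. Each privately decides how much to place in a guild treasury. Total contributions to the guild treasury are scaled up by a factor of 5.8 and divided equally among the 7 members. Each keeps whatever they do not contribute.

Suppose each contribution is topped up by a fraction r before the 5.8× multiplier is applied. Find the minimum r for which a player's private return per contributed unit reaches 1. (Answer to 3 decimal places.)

With matching at rate r, one contributed unit becomes (1 + r) in the guild treasury and returns 5.8 × (1 + r) / 7 to the contributor.
Setting this equal to 1: 1 + r = 7/5.8 = 1.2069.
So the minimum matching rate is r = 1.2069 − 1 = 0.207.

0.207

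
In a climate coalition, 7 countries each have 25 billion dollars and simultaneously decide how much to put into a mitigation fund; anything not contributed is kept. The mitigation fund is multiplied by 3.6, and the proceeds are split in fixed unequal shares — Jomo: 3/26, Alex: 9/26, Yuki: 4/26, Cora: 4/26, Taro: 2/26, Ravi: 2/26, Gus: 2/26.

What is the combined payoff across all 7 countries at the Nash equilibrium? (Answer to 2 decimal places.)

240.00 billion dollars

A player with share s gets back 3.6·s per unit contributed, so full contribution is dominant for anyone with s > 1/3.6 = 0.2778 and zero contribution is dominant for anyone below.
Only Alex (9/26) clears that bar, contributing 25; the remaining 6 contribute 0. Total contributed: 25.
The mitigation fund pays out 3.6 × 25 = 90.00 in total (split across the unequal shares, but the aggregate is all that matters for the group sum).
The 6 free-riders keep 25 each, adding 150. Group total = 150 + 90.00 = 240.00.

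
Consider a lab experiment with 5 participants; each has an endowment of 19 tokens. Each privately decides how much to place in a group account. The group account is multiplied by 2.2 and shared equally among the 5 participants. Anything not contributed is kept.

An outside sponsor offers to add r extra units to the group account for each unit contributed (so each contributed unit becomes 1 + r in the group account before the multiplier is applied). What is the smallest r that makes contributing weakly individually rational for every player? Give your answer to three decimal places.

1.273

With matching at rate r, one contributed unit becomes (1 + r) in the group account and returns 2.2 × (1 + r) / 5 to the contributor.
Setting this equal to 1: 1 + r = 5/2.2 = 2.2727.
So the minimum matching rate is r = 2.2727 − 1 = 1.273.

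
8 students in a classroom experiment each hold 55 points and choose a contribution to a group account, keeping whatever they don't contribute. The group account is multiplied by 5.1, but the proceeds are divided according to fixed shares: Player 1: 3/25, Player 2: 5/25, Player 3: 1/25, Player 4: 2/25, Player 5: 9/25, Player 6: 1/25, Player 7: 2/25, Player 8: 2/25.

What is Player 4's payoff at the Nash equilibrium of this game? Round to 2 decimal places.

99.88 points

For player j, contributing a unit is worthwhile iff 5.1 × (j's share) ≥ 1, i.e. iff j's share is at least 0.1961.
The shares above 0.1961 belong to Player 2 and Player 5, contributing 55 each; the remaining 6 contribute 0. Total contributed: 110.
Player 4 keeps 55 and receives 5.1 × 110 × 2/25 = 44.88 from the group account, for a payoff of 99.88.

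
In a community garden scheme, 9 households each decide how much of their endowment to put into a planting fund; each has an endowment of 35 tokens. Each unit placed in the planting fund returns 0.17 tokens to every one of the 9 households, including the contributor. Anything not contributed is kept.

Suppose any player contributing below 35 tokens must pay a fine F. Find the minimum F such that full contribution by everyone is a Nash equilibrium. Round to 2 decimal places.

29.05 tokens

Given the others contribute fully, the best deviation is to contribute 0 (any partial contribution still incurs the fine and gives up units whose private return 0.17 is below 1).
Deviating from 35 to 0 saves 35 tokens but forfeits the deviator's share of the drop in the planting fund: 0.17 × 35 = 5.95.
So the deviation gain is 35 − 5.95 = 29.05, and the fine must be at least 29.05 tokens to wipe it out.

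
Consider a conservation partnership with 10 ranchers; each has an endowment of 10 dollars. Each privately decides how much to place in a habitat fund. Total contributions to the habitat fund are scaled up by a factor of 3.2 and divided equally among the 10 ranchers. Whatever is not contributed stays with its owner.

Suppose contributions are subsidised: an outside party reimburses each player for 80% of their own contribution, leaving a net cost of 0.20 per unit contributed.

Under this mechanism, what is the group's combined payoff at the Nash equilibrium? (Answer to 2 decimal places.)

Under the mechanism each unit contributed yields (3.2/10) / 0.20 = 1.6000 back to its contributor per unit of net cost, which exceeds 1, making full contribution the dominant choice for everyone.
At the Nash equilibrium everyone contributes 10. Group total payoff = 10 × (10 × 0.80 + 3.2 × 10) = 400.00.

400.00 dollars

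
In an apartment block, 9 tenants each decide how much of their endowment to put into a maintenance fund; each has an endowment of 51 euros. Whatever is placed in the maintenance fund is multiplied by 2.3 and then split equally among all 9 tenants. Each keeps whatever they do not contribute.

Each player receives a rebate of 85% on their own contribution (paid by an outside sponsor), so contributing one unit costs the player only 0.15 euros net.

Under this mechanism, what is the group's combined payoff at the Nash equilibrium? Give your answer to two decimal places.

1445.85 euros

With the mechanism, a contributed unit returns (2.3/9) / 0.15 = 1.7037 per unit of net cost to the contributor — now above 1 — so contributing fully is weakly dominant for every player.
So the Nash equilibrium is full contribution by all 9; the group earns 9 × (51 × 0.85 + 2.3 × 51) = 1445.85.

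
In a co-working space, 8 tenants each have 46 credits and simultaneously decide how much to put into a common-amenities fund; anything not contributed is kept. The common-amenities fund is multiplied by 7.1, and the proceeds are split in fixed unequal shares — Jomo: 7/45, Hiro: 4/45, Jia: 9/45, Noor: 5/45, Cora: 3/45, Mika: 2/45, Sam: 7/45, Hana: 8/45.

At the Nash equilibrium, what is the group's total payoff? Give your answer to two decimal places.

A player with share s gets back 7.1·s per unit contributed, so full contribution is dominant for anyone with s > 1/7.1 = 0.1408 and zero contribution is dominant for anyone below.
The shares above 0.1408 belong to Jomo, Jia, Sam and Hana, contributing 46 each; the remaining 4 contribute 0. Total contributed: 184.
The common-amenities fund pays out 7.1 × 184 = 1306.40 in total (split across the unequal shares, but the aggregate is all that matters for the group sum).
The 4 free-riders keep 46 each, adding 184. Group total = 184 + 1306.40 = 1490.40.

1490.40 credits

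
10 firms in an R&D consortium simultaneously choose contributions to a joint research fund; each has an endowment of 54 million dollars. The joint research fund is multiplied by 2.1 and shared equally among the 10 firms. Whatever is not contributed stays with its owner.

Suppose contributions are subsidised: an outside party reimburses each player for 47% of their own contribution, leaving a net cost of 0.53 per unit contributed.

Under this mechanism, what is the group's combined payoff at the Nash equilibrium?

Even with the mechanism, each unit contributed returns only (2.1/10) / 0.53 = 0.3962 per unit of net cost, so contributing nothing is still dominant.
At the Nash equilibrium no one contributes; group total payoff = 10 × 54 = 540.

540.00 million dollars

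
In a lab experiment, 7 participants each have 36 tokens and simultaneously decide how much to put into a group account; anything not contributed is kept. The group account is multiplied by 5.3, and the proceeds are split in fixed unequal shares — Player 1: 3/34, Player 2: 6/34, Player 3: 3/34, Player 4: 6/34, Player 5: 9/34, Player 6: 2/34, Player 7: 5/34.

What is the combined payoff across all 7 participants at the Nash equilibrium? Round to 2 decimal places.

406.80 tokens

Player j's private return per contributed unit is 5.3 × (j's share). Contributing is weakly dominant for j when that share is at least 1/5.3 = 0.1887, and contributing 0 is dominant otherwise.
The only share above 0.1887 is Player 5's 9/34, contributing 36; the remaining 6 contribute 0. Total contributed: 36.
The group account pays out 5.3 × 36 = 190.80 in total (split across the unequal shares, but the aggregate is all that matters for the group sum).
The 6 free-riders keep 36 each, adding 216. Group total = 216 + 190.80 = 406.80.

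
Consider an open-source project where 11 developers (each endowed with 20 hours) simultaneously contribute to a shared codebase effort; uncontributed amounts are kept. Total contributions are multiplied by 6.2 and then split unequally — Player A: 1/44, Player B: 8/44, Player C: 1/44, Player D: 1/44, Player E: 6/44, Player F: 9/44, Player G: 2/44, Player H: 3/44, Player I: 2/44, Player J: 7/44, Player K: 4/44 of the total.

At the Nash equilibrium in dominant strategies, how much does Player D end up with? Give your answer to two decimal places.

25.64 hours

Each unit j contributes comes back to j as 6.2 × (j's share), so j prefers to contribute only if that share exceeds 1/6.2 = 0.1613; otherwise keeping the unit dominates.
The shares above 0.1613 belong to Player B and Player F, contributing 20 each; the remaining 9 contribute 0. Total contributed: 40.
Player D keeps 20 and receives 6.2 × 40 × 1/44 = 5.64 from the shared codebase effort, for a payoff of 25.64.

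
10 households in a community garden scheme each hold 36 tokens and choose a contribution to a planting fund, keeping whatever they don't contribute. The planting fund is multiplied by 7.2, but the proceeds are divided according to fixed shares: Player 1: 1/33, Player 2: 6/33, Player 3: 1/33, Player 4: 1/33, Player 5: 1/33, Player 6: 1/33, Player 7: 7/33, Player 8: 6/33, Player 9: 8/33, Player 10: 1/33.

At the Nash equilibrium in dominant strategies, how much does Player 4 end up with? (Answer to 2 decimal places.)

67.42 tokens

Player j's private return per contributed unit is 7.2 × (j's share). Contributing is weakly dominant for j when that share is at least 1/7.2 = 0.1389, and contributing 0 is dominant otherwise.
The shares above 0.1389 belong to Player 2, Player 7, Player 8 and Player 9, contributing 36 each; the remaining 6 contribute 0. Total contributed: 144.
Player 4 keeps 36 and receives 7.2 × 144 × 1/33 = 31.42 from the planting fund, for a payoff of 67.42.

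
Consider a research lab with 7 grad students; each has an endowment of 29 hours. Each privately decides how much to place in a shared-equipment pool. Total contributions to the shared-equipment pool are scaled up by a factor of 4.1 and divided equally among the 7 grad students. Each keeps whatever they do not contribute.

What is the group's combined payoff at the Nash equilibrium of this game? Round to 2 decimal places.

203.00 hours

Each contributed unit returns 4.1/7 = 0.5857 to its contributor — below 1 — so contributing 0 is dominant for every player. At the Nash equilibrium everyone keeps their 29, and the group total is 7 × 29 = 203.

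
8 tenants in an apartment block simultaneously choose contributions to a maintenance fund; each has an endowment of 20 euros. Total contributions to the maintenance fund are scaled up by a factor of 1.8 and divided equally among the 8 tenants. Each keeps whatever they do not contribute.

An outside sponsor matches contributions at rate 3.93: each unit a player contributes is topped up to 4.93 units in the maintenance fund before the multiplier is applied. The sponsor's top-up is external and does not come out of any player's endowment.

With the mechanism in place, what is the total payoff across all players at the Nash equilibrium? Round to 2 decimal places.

1419.84 euros

With the mechanism, a contributed unit returns 1.8 × 4.93 / 8 = 1.1093 per unit of net cost to the contributor — now above 1 — so contributing fully is weakly dominant for every player.
So the Nash equilibrium is full contribution by all 8; the group earns 1.8 × 4.93 × 160 = 1419.84.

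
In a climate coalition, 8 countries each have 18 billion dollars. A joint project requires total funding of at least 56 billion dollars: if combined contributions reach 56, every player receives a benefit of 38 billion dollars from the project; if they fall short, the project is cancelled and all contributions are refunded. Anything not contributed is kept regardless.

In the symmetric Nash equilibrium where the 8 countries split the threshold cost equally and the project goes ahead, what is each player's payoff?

Equal share of the threshold: 56/8 = 7.
At this profile no one gains by cutting their contribution: any cut drops the total below 56, the project is cancelled, contributions are refunded, and the deviator ends with 18, which is less than 18 − 7 + 38 = 49. Contributing more than 7 just wastes the excess. So contributing exactly 7 is a best response.
Each player's payoff: 18 − 7 + 38 = 49.

49 billion dollars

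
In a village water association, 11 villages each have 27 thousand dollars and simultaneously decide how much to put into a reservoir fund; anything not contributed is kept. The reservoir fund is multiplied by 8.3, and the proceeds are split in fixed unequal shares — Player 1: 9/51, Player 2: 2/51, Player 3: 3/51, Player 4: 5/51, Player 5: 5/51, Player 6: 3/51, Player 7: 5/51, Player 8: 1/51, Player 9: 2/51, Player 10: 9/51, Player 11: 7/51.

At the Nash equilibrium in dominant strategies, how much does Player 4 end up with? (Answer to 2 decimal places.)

92.91 thousand dollars

Player j's private return per contributed unit is 8.3 × (j's share). Contributing is weakly dominant for j when that share is at least 1/8.3 = 0.1205, and contributing 0 is dominant otherwise.
Player 1, Player 10 and Player 11 are above the threshold, contributing 27 each; the remaining 8 contribute 0. Total contributed: 81.
Player 4 keeps 27 and receives 8.3 × 81 × 5/51 = 65.91 from the reservoir fund, for a payoff of 92.91.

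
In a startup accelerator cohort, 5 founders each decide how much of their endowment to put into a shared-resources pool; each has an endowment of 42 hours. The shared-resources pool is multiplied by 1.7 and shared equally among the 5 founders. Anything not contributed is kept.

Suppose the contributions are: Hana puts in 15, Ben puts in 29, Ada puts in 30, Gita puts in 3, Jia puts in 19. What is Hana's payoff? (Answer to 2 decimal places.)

59.64 hours

Total contributed: 15 + 29 + 30 + 3 + 19 = 96.
Each receives 1.7 × 96 / 5 = 32.64 from the shared-resources pool.
Hana keeps 42 − 15 = 27, so Hana's payoff is 27 + 32.64 = 59.64.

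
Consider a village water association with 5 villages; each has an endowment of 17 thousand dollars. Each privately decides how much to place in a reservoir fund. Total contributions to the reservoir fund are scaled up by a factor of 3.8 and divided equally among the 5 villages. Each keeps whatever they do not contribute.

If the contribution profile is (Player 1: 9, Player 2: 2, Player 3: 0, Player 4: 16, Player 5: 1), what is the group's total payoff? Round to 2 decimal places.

Total contributed: 9 + 2 + 0 + 16 + 1 = 28; total kept: 5 × 17 − 28 = 57.
The reservoir fund pays out 3.8 × 28 = 106.40 in aggregate.
Group total = 57 + 106.40 = 163.40.

163.40 thousand dollars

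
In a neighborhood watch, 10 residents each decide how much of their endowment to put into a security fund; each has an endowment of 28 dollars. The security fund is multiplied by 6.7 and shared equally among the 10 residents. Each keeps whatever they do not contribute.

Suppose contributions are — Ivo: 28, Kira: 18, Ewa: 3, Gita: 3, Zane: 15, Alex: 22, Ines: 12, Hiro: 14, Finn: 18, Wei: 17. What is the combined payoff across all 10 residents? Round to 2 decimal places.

1135.00 dollars

Total contributed: 28 + 18 + 3 + 3 + 15 + 22 + 12 + 14 + 18 + 17 = 150; total kept: 10 × 28 − 150 = 130.
The security fund pays out 6.7 × 150 = 1005.00 in aggregate.
Group total = 130 + 1005.00 = 1135.00.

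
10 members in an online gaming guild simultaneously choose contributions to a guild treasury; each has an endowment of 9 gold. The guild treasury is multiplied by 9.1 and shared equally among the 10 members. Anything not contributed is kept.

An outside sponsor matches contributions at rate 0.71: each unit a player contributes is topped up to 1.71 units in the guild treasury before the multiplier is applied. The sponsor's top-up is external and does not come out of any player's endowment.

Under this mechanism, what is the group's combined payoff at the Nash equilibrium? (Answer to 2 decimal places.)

With the mechanism, a contributed unit returns 9.1 × 1.71 / 10 = 1.5561 per unit of net cost to the contributor — now above 1 — so contributing fully is weakly dominant for every player.
So the Nash equilibrium is full contribution by all 10; the group earns 9.1 × 1.71 × 90 = 1400.49.

1400.49 gold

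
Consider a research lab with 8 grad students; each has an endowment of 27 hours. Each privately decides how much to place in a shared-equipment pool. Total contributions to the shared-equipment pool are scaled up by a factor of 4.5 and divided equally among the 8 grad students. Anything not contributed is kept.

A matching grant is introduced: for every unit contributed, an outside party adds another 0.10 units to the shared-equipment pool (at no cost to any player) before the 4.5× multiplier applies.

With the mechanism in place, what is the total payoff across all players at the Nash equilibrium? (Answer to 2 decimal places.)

Even with the mechanism, each unit contributed returns only 4.5 × 1.10 / 8 = 0.6188 per unit of net cost, so contributing nothing is still dominant.
At the Nash equilibrium no one contributes; group total payoff = 8 × 27 = 216.

216.00 hours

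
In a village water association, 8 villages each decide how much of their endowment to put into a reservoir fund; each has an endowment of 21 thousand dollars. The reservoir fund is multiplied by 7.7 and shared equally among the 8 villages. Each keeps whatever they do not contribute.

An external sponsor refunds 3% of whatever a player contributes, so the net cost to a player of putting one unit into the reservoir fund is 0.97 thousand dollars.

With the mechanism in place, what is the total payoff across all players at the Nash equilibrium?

Even with the mechanism, each unit contributed returns only (7.7/8) / 0.97 = 0.9923 per unit of net cost, so contributing nothing is still dominant.
Everyone keeps their endowment and the group total is 8 × 21 = 168.

168.00 thousand dollars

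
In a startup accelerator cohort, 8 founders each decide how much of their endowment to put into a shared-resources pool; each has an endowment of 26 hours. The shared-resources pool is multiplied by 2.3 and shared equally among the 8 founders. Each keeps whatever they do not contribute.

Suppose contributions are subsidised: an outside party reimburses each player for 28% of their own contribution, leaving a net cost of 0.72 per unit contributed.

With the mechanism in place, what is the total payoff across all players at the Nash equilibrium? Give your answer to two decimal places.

208.00 hours

Even with the mechanism, each unit contributed returns only (2.3/8) / 0.72 = 0.3993 per unit of net cost, so contributing nothing is still dominant.
Everyone keeps their endowment and the group total is 8 × 26 = 208.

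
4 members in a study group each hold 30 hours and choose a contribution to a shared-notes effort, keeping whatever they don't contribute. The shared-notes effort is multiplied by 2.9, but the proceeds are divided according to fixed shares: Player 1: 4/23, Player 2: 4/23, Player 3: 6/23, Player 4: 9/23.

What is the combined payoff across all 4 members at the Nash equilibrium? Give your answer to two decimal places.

177.00 hours

A player with share s gets back 2.9·s per unit contributed, so full contribution is dominant for anyone with s > 1/2.9 = 0.3448 and zero contribution is dominant for anyone below.
Player 4 alone (share 9/23) is above the threshold, contributing 30; the remaining 3 contribute 0. Total contributed: 30.
The shared-notes effort pays out 2.9 × 30 = 87.00 in total (split across the unequal shares, but the aggregate is all that matters for the group sum).
The 3 free-riders keep 30 each, adding 90. Group total = 90 + 87.00 = 177.00.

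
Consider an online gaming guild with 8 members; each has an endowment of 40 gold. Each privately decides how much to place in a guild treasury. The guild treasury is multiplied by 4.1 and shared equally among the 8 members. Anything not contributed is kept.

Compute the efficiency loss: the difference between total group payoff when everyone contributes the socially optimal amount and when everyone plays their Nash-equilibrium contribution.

992.00 gold

Each contributed unit returns 4.1/8 = 0.5125 to its contributor — below 1 — so contributing 0 is dominant for every player. At the Nash equilibrium everyone keeps their 40, and the group total is 8 × 40 = 320.
Each contributed unit returns 4.100 to the group as a whole (0.5125 to each of 8 players), which exceeds 1, so the social optimum is full contribution: group total = 4.100 × 320 = 1312.00.
Efficiency loss = 1312.00 − 320 = 992.00.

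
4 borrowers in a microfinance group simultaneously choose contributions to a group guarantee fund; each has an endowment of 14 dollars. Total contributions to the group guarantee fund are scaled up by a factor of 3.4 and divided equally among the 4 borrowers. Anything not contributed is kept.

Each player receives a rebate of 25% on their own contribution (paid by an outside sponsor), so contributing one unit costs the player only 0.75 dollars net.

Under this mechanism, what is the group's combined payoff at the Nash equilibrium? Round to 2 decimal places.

204.40 dollars

With the mechanism, a contributed unit returns (3.4/4) / 0.75 = 1.1333 per unit of net cost to the contributor — now above 1 — so contributing fully is weakly dominant for every player.
At the Nash equilibrium everyone contributes 14. Group total payoff = 4 × (14 × 0.25 + 3.4 × 14) = 204.40.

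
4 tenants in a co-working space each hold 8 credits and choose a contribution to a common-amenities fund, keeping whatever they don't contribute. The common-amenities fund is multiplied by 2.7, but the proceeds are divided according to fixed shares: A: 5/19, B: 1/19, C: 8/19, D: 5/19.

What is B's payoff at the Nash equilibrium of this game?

A player with share s gets back 2.7·s per unit contributed, so full contribution is dominant for anyone with s > 1/2.7 = 0.3704 and zero contribution is dominant for anyone below.
The only share above 0.3704 is C's 8/19, contributing 8; the remaining 3 contribute 0. Total contributed: 8.
B keeps 8 and receives 2.7 × 8 × 1/19 = 1.14 from the common-amenities fund, for a payoff of 9.14.

9.14 credits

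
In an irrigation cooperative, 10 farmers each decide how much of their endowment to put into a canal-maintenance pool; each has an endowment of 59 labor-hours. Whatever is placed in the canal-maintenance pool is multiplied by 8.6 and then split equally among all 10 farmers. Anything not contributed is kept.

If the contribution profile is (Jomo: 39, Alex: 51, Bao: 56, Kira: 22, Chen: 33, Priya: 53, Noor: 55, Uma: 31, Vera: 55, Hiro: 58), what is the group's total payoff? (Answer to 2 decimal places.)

Total contributed: 39 + 51 + 56 + 22 + 33 + 53 + 55 + 31 + 55 + 58 = 453; total kept: 10 × 59 − 453 = 137.
The canal-maintenance pool pays out 8.6 × 453 = 3895.80 in aggregate.
Group total = 137 + 3895.80 = 4032.80.

4032.80 labor-hours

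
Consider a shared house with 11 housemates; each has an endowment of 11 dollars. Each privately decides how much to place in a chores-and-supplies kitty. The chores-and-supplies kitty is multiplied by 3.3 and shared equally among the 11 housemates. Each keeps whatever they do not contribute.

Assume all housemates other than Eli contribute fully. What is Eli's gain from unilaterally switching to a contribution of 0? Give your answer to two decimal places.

7.70 dollars

Switching from a contribution of 11 to 0 lets Eli keep an extra 11 dollars, but lowers the chores-and-supplies kitty by 11, which costs Eli their own share of that drop: 3.3/11 × 11 = 3.30.
Net gain = 11 − 3.30 = 7.70. The private return per contributed unit (0.3000) is below 1, so free-riding is indeed the best response regardless of what the others do.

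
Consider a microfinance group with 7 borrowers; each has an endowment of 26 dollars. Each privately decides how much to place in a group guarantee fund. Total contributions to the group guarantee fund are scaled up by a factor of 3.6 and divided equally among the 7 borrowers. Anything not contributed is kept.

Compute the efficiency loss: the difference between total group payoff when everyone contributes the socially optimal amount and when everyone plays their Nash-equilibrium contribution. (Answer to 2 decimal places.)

473.20 dollars

Each contributed unit returns 3.6/7 = 0.5143 to its contributor — below 1 — so contributing 0 is dominant for every player. At the Nash equilibrium everyone keeps their 26, and the group total is 7 × 26 = 182.
Each contributed unit returns 3.600 to the group as a whole (0.5143 to each of 7 players), which exceeds 1, so the social optimum is full contribution: group total = 3.600 × 182 = 655.20.
Efficiency loss = 655.20 − 182 = 473.20.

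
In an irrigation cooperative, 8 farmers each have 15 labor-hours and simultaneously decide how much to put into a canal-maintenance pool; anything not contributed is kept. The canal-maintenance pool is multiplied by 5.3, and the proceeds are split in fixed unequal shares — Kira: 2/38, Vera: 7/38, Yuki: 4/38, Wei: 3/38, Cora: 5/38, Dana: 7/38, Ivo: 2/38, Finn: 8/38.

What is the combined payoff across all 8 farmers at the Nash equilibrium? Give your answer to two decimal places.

A player with share s gets back 5.3·s per unit contributed, so full contribution is dominant for anyone with s > 1/5.3 = 0.1887 and zero contribution is dominant for anyone below.
Only Finn (8/38) clears that bar, contributing 15; the remaining 7 contribute 0. Total contributed: 15.
The canal-maintenance pool pays out 5.3 × 15 = 79.50 in total (split across the unequal shares, but the aggregate is all that matters for the group sum).
The 7 free-riders keep 15 each, adding 105. Group total = 105 + 79.50 = 184.50.

184.50 labor-hours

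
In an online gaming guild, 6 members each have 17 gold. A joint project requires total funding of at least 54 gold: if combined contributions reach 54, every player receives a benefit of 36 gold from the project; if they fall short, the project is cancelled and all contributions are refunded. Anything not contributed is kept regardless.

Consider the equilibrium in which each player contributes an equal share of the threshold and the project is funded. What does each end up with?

44 gold

Equal share of the threshold: 54/6 = 9.
At this profile no one gains by cutting their contribution: any cut drops the total below 54, the project is cancelled, contributions are refunded, and the deviator ends with 17, which is less than 17 − 9 + 36 = 44. Contributing more than 9 just wastes the excess. So contributing exactly 9 is a best response.
Each player's payoff: 17 − 9 + 36 = 44.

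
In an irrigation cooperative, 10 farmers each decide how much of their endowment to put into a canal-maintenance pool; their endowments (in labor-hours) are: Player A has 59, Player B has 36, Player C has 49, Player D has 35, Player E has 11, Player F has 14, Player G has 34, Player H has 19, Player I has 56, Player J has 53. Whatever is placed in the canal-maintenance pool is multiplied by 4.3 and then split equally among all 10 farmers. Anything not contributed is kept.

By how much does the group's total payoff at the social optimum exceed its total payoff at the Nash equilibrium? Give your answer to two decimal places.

The private return per contributed unit is 4.3/10 = 0.4300 < 1 for every player regardless of endowment, so the Nash equilibrium is zero contribution and the group total is Σ E_j = 59 + 36 + 49 + 35 + 11 + 14 + 34 + 19 + 56 + 53 = 366.
Each contributed unit returns 4.300 to the group, so the social optimum is full contribution by everyone: group total = 4.300 × 366 = 1573.80.
Efficiency loss = (4.300 − 1) × 366 = 1207.80.

1207.80 labor-hours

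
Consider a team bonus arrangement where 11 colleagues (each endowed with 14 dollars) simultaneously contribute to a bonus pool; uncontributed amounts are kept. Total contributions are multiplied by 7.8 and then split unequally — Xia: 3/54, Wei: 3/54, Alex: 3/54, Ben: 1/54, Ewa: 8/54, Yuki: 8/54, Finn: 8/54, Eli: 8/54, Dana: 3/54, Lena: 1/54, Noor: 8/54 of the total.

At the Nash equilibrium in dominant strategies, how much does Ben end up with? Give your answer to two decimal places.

24.11 dollars

Player j's private return per contributed unit is 7.8 × (j's share). Contributing is weakly dominant for j when that share is at least 1/7.8 = 0.1282, and contributing 0 is dominant otherwise.
The shares above 0.1282 belong to Ewa, Yuki, Finn, Eli and Noor, contributing 14 each; the remaining 6 contribute 0. Total contributed: 70.
Ben keeps 14 and receives 7.8 × 70 × 1/54 = 10.11 from the bonus pool, for a payoff of 24.11.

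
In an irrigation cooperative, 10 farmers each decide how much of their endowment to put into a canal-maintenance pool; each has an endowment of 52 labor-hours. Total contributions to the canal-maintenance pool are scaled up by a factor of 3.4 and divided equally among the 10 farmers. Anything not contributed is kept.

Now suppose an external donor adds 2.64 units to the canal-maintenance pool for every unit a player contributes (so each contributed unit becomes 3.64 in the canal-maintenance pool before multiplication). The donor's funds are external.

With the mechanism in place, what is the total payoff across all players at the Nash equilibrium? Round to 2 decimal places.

6435.52 labor-hours

With the mechanism, a contributed unit returns 3.4 × 3.64 / 10 = 1.2376 per unit of net cost to the contributor — now above 1 — so contributing fully is weakly dominant for every player.
At the Nash equilibrium everyone contributes 52. Group total payoff = 3.4 × 3.64 × 520 = 6435.52.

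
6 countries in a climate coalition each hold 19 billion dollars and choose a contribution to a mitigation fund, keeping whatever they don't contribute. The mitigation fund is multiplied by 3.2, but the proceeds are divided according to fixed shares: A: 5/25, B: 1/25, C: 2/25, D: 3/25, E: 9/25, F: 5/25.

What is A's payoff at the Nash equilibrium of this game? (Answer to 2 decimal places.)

31.16 billion dollars

A player with share s gets back 3.2·s per unit contributed, so full contribution is dominant for anyone with s > 1/3.2 = 0.3125 and zero contribution is dominant for anyone below.
The only share above 0.3125 is E's 9/25, contributing 19; the remaining 5 contribute 0. Total contributed: 19.
A keeps 19 and receives 3.2 × 19 × 5/25 = 12.16 from the mitigation fund, for a payoff of 31.16.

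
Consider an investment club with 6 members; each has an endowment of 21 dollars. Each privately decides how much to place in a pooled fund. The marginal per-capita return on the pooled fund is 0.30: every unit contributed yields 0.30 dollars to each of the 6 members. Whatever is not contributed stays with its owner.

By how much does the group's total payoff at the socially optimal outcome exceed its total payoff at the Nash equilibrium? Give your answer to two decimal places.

100.80 dollars

The private return per contributed unit is 0.30 < 1, so contributing 0 is dominant for every player. At the Nash equilibrium everyone keeps their 21, and the group total is 6 × 21 = 126.
Each contributed unit returns 1.800 to the group as a whole (0.30 to each of 6 players), which exceeds 1, so the social optimum is full contribution: group total = 1.800 × 126 = 226.80.
Efficiency loss = 226.80 − 126 = 100.80.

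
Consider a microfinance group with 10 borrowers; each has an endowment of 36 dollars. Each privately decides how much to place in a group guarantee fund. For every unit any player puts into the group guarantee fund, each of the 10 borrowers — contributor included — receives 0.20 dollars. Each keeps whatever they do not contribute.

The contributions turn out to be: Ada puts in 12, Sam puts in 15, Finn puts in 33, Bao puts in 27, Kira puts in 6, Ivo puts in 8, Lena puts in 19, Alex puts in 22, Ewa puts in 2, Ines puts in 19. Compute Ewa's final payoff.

66.60 dollars

Total contributed: 12 + 15 + 33 + 27 + 6 + 8 + 19 + 22 + 2 + 19 = 163.
Each receives 0.20 × 163 = 32.60 from the group guarantee fund.
Ewa keeps 36 − 2 = 34, so Ewa's payoff is 34 + 32.60 = 66.60.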